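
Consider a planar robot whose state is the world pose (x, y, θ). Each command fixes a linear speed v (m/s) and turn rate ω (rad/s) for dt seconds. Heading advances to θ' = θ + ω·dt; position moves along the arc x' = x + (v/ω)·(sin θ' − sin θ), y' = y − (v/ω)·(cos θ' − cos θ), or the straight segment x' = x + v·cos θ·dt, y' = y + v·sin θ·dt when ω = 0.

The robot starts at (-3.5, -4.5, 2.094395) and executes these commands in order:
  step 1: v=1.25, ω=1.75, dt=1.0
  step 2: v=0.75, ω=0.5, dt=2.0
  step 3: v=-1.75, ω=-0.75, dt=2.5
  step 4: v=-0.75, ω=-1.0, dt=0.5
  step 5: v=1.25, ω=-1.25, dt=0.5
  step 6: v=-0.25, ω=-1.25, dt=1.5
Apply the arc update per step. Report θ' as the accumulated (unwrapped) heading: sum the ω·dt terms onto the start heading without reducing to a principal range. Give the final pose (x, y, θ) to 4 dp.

step 1: θ'=3.8444 (R=0.7143) → pose (-4.5803, -4.3121, 3.8444)
step 2: θ'=4.8444 (R=1.5000) → pose (-5.0977, -5.6541, 4.8444)
step 3: θ'=2.9694 (R=2.3333) → pose (-2.3848, -3.0482, 2.9694)
step 4: θ'=2.4694 (R=0.7500) → pose (-2.0463, -3.2002, 2.4694)
step 5: θ'=1.8444 (R=-1.0000) → pose (-2.3864, -2.6880, 1.8444)
step 6: θ'=-0.0306 (R=0.2000) → pose (-2.5851, -2.9419, -0.0306)

(-2.5851, -2.9419, -0.0306)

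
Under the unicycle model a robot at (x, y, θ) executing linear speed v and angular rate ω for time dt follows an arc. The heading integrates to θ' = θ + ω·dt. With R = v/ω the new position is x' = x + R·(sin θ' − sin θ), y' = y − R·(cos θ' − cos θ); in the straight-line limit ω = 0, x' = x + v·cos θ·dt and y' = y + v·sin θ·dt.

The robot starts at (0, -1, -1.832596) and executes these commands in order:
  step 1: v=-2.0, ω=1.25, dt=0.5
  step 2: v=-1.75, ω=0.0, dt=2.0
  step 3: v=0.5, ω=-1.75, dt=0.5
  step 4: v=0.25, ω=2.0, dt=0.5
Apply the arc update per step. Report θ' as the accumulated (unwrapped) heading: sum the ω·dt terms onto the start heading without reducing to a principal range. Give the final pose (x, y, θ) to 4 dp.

step 1: θ'=-1.2076 (R=-1.6000) → pose (-0.0499, -0.0175, -1.2076)
step 2: θ'=-1.2076 (straight) → pose (-1.2933, 3.2542, -1.2076)
step 3: θ'=-2.0826 (R=-0.2857) → pose (-1.3113, 3.0128, -2.0826)
step 4: θ'=-1.0826 (R=0.1250) → pose (-1.3127, 2.8929, -1.0826)

(-1.3127, 2.8929, -1.0826)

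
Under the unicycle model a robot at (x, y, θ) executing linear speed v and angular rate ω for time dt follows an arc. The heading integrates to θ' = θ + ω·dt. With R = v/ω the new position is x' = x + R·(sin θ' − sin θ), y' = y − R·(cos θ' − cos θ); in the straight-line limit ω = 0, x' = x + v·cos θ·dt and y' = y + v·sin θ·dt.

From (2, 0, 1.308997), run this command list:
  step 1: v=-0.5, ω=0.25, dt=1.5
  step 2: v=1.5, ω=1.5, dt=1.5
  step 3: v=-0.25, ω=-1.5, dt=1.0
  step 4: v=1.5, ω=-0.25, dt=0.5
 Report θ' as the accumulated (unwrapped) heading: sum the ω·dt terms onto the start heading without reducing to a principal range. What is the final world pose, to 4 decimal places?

(-0.0720, 0.3771, 2.3090)

step 1: θ'=1.6840 (R=-2.0000) → pose (1.9447, -0.7436, 1.6840)
step 2: θ'=3.9340 (R=1.0000) → pose (0.2390, -0.1544, 3.9340)
step 3: θ'=2.4340 (R=0.1667) → pose (0.4660, -0.1447, 2.4340)
step 4: θ'=2.3090 (R=-6.0000) → pose (-0.0720, 0.3771, 2.3090)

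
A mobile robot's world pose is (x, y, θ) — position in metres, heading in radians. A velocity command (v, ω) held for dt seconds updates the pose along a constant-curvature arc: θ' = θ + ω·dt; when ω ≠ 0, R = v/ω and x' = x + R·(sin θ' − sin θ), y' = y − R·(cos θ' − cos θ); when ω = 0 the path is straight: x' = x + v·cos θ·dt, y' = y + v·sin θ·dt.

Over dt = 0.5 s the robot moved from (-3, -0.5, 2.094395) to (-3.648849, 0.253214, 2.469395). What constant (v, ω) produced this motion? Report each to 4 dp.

v = 2.0000, ω = 0.7500

Δθ = 2.469395 − 2.094395 = 0.375000
ω = Δθ/dt = 0.375000/0.5 = 0.7500
R = −Δy/(cos θ' − cos θ) = 2.6667
v = R·ω = 2.6667·0.7500 = 2.0000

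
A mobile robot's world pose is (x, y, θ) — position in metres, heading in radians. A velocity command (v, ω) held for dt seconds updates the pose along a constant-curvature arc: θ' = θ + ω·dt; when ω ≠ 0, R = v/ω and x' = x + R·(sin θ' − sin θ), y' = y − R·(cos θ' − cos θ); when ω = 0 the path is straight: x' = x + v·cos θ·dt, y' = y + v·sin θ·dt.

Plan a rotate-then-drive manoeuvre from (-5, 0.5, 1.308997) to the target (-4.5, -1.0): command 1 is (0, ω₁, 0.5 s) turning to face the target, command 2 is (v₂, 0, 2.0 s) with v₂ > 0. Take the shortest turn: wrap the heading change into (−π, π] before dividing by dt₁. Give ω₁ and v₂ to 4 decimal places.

ω₁ = -5.1161, v₂ = 0.7906

heading to target = atan2(-1−0.5, -4.5−-5) = -1.2490
Δθ = wrap(-1.2490 − 1.3090) = -2.5580; ω₁ = Δθ/dt₁ = -5.1161
distance = √((-4.5−-5)² + (-1−0.5)²) = 1.5811; v₂ = distance/dt₂ = 0.7906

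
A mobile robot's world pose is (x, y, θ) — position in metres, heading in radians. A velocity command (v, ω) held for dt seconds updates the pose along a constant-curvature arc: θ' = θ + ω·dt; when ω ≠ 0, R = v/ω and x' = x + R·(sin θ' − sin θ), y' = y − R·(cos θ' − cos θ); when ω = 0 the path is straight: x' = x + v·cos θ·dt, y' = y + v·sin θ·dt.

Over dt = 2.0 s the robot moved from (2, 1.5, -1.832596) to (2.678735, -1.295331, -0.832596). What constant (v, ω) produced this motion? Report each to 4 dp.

v = 1.5000, ω = 0.5000

Δθ = -0.832596 − -1.832596 = 1.000000
ω = Δθ/dt = 1.000000/2.0 = 0.5000
R = −Δy/(cos θ' − cos θ) = 3.0000
v = R·ω = 3.0000·0.5000 = 1.5000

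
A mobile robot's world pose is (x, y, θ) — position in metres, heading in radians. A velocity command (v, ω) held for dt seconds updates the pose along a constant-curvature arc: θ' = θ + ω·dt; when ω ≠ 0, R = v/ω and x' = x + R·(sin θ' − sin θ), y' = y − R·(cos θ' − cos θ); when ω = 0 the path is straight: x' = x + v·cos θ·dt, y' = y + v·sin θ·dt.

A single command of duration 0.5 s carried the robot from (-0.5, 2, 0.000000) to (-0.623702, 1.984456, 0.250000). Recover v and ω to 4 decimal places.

v = -0.2500, ω = 0.5000

Δθ = 0.250000 − 0.000000 = 0.250000
ω = Δθ/dt = 0.250000/0.5 = 0.5000
R = Δx/(sin θ' − sin θ) = -0.5000
v = R·ω = -0.5000·0.5000 = -0.2500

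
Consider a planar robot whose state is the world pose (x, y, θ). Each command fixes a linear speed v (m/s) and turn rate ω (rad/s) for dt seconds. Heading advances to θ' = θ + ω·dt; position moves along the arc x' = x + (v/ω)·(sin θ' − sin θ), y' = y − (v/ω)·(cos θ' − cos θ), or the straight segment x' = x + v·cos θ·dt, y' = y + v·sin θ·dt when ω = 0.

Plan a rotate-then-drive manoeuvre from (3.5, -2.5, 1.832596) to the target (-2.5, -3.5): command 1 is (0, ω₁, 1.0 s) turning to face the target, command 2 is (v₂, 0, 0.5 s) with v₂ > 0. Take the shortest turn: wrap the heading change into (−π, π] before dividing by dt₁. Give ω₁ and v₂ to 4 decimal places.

heading to target = atan2(-3.5−-2.5, -2.5−3.5) = -2.9764
Δθ = wrap(-2.9764 − 1.8326) = 1.4741; ω₁ = Δθ/dt₁ = 1.4741
distance = √((-2.5−3.5)² + (-3.5−-2.5)²) = 6.0828; v₂ = distance/dt₂ = 12.1655

ω₁ = 1.4741, v₂ = 12.1655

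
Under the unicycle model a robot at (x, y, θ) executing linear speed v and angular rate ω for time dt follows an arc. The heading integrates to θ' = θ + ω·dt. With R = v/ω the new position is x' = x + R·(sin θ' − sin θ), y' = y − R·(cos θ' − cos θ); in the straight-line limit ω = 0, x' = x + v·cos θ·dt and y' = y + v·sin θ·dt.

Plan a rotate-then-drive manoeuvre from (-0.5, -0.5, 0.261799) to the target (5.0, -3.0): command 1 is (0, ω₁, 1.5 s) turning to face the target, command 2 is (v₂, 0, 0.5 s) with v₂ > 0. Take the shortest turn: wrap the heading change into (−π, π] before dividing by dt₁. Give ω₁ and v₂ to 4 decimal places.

heading to target = atan2(-3−-0.5, 5−-0.5) = -0.4266
Δθ = wrap(-0.4266 − 0.2618) = -0.6884; ω₁ = Δθ/dt₁ = -0.4590
distance = √((5−-0.5)² + (-3−-0.5)²) = 6.0415; v₂ = distance/dt₂ = 12.0830

ω₁ = -0.4590, v₂ = 12.0830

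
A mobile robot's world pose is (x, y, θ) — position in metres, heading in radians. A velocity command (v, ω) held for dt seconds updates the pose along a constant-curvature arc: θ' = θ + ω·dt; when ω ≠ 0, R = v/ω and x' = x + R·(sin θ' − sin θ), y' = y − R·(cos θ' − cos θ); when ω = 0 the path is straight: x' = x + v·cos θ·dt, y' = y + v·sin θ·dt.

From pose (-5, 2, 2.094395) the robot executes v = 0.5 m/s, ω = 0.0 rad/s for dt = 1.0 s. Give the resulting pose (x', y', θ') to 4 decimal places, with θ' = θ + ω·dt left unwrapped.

(-5.2500, 2.4330, 2.0944)

θ' = 2.0944 + 0.0·1.0 = 2.0944
ω = 0 → straight: x' = -5 + 0.5·cos(2.0944)·1.0 = -5.2500
y' = 2 + 0.5·sin(2.0944)·1.0 = 2.4330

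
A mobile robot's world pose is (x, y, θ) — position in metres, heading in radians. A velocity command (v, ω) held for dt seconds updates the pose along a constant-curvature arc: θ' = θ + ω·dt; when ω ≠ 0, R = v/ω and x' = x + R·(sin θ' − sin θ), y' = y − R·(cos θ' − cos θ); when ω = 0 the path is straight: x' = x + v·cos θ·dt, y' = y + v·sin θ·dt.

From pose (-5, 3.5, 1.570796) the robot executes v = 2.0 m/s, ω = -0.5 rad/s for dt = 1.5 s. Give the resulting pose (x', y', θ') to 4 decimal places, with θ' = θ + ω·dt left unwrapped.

(-3.9268, 6.2266, 0.8208)

θ' = 1.5708 + -0.5·1.5 = 0.8208
R = v/ω = 2.0/-0.5 = -4.0000
x' = -5 + -4.0000·(sin 0.8208 − sin 1.5708) = -3.9268
y' = 3.5 − -4.0000·(cos 0.8208 − cos 1.5708) = 6.2266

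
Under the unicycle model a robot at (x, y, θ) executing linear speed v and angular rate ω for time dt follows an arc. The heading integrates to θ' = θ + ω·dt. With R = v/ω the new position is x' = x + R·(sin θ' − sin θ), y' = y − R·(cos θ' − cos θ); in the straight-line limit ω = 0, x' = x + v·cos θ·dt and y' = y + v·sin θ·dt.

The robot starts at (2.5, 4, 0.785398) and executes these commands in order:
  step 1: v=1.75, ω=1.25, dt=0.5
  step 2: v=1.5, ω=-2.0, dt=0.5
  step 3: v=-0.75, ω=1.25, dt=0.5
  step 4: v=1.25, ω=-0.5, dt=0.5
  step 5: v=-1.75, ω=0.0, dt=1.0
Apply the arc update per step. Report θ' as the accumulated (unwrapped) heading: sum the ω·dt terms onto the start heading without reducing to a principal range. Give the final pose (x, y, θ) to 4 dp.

(2.2015, 4.3451, 0.7854)

step 1: θ'=1.4104 (R=1.4000) → pose (2.8921, 4.7664, 1.4104)
step 2: θ'=0.4104 (R=-0.7500) → pose (3.3332, 5.3343, 0.4104)
step 3: θ'=1.0354 (R=-0.6000) → pose (3.0566, 5.0902, 1.0354)
step 4: θ'=0.7854 (R=-2.5000) → pose (3.4390, 5.5825, 0.7854)
step 5: θ'=0.7854 (straight) → pose (2.2015, 4.3451, 0.7854)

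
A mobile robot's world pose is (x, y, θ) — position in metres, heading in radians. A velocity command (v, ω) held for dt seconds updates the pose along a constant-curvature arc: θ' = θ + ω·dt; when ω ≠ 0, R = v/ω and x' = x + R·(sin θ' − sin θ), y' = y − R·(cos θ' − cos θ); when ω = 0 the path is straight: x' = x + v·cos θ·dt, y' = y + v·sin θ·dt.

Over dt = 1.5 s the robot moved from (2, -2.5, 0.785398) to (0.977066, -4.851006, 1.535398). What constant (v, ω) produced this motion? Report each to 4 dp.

v = -1.7500, ω = 0.5000

Δθ = 1.535398 − 0.785398 = 0.750000
ω = Δθ/dt = 0.750000/1.5 = 0.5000
R = −Δy/(cos θ' − cos θ) = -3.5000
v = R·ω = -3.5000·0.5000 = -1.7500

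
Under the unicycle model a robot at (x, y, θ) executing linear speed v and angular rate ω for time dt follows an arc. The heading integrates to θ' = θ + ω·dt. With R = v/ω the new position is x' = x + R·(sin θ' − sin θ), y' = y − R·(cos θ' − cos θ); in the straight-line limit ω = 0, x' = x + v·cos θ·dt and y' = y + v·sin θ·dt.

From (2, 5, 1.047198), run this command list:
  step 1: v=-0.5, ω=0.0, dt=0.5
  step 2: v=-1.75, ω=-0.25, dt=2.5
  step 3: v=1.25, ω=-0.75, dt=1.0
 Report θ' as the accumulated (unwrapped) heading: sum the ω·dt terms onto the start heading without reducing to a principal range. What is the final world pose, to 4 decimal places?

step 1: θ'=1.0472 (straight) → pose (1.8750, 4.7835, 1.0472)
step 2: θ'=0.4222 (R=7.0000) → pose (-1.3188, 1.8982, 0.4222)
step 3: θ'=-0.3278 (R=-1.6667) → pose (-0.0993, 1.9558, -0.3278)

(-0.0993, 1.9558, -0.3278)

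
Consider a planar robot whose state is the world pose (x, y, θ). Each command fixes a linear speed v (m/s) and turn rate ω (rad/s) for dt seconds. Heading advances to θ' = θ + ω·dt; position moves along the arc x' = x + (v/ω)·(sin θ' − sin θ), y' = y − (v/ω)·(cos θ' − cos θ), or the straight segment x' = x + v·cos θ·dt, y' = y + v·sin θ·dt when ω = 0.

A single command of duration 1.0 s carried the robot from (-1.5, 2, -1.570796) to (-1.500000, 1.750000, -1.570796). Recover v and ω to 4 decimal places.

Δθ = -1.570796 − -1.570796 = 0.000000
ω = Δθ/dt = 0.000000/1.0 = 0.0000
ω = 0 → v = (Δx·cos θ + Δy·sin θ)/dt = 0.2500

v = 0.2500, ω = 0.0000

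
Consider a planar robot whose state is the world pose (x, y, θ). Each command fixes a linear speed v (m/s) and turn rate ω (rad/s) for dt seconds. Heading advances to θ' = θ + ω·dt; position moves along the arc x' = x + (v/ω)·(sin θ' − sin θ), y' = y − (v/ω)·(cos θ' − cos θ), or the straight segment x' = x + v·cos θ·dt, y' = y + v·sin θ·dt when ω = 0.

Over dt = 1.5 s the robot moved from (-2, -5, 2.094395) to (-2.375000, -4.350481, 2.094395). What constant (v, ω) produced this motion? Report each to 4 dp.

v = 0.5000, ω = 0.0000

Δθ = 2.094395 − 2.094395 = 0.000000
ω = Δθ/dt = 0.000000/1.5 = 0.0000
ω = 0 → v = (Δx·cos θ + Δy·sin θ)/dt = 0.5000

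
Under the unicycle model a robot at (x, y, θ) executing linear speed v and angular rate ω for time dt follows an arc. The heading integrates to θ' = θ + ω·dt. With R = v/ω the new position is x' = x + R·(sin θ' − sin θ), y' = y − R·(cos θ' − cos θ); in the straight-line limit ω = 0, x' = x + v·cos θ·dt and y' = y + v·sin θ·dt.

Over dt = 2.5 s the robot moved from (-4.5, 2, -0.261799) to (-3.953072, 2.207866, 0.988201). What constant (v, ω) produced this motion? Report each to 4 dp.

v = 0.2500, ω = 0.5000

Δθ = 0.988201 − -0.261799 = 1.250000
ω = Δθ/dt = 1.250000/2.5 = 0.5000
R = Δx/(sin θ' − sin θ) = 0.5000
v = R·ω = 0.5000·0.5000 = 0.2500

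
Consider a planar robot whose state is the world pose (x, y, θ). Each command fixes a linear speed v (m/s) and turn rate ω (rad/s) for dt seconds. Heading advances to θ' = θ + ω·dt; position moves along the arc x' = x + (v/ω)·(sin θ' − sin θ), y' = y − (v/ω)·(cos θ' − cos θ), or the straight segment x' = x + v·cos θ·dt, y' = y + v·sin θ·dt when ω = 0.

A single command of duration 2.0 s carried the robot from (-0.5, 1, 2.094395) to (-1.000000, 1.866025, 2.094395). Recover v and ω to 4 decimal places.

Δθ = 2.094395 − 2.094395 = 0.000000
ω = Δθ/dt = 0.000000/2.0 = 0.0000
ω = 0 → v = (Δx·cos θ + Δy·sin θ)/dt = 0.5000

v = 0.5000, ω = 0.0000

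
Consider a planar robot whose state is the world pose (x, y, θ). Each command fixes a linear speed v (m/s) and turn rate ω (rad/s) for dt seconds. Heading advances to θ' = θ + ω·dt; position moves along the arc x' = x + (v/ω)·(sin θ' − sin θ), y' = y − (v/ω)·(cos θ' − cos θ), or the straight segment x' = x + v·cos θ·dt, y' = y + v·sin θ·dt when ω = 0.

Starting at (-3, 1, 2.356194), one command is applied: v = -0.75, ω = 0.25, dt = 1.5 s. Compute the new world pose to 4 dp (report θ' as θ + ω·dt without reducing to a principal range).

(-2.0756, 0.3704, 2.7312)

θ' = 2.3562 + 0.25·1.5 = 2.7312
R = v/ω = -0.75/0.25 = -3.0000
x' = -3 + -3.0000·(sin 2.7312 − sin 2.3562) = -2.0756
y' = 1 − -3.0000·(cos 2.7312 − cos 2.3562) = 0.3704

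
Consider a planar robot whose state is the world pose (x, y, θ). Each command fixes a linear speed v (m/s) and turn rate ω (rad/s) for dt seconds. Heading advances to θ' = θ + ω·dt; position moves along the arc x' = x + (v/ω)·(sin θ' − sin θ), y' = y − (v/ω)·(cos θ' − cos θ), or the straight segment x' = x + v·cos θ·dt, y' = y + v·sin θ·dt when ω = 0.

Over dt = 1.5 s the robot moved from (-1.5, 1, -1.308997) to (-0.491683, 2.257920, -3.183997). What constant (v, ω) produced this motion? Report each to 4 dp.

v = -1.2500, ω = -1.2500

Δθ = -3.183997 − -1.308997 = -1.875000
ω = Δθ/dt = -1.875000/1.5 = -1.2500
R = −Δy/(cos θ' − cos θ) = 1.0000
v = R·ω = 1.0000·-1.2500 = -1.2500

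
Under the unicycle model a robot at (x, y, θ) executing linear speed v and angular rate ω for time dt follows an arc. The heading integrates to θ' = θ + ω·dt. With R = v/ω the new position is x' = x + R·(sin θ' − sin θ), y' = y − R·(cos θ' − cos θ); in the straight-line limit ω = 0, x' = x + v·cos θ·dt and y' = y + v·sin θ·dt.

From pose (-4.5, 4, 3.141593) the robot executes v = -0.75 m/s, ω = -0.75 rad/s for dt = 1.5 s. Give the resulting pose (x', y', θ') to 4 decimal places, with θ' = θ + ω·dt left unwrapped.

(-3.5977, 3.4312, 2.0166)

θ' = 3.1416 + -0.75·1.5 = 2.0166
R = v/ω = -0.75/-0.75 = 1.0000
x' = -4.5 + 1.0000·(sin 2.0166 − sin 3.1416) = -3.5977
y' = 4 − 1.0000·(cos 2.0166 − cos 3.1416) = 3.4312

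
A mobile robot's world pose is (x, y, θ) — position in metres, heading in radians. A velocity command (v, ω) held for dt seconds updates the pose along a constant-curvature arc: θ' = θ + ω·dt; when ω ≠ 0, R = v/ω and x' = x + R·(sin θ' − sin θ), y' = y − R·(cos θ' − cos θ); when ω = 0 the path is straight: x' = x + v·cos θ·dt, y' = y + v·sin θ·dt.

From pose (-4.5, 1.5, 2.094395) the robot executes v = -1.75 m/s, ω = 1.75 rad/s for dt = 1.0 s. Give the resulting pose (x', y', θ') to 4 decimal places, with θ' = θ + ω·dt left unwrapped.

(-2.9876, 1.2370, 3.8444)

θ' = 2.0944 + 1.75·1.0 = 3.8444
R = v/ω = -1.75/1.75 = -1.0000
x' = -4.5 + -1.0000·(sin 3.8444 − sin 2.0944) = -2.9876
y' = 1.5 − -1.0000·(cos 3.8444 − cos 2.0944) = 1.2370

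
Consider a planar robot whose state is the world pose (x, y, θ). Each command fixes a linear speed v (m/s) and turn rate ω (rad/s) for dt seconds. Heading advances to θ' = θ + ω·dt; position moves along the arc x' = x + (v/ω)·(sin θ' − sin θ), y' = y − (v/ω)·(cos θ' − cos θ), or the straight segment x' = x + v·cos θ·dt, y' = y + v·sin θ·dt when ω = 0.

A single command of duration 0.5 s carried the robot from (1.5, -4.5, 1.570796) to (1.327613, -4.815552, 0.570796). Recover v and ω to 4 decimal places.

Δθ = 0.570796 − 1.570796 = -1.000000
ω = Δθ/dt = -1.000000/0.5 = -2.0000
R = −Δy/(cos θ' − cos θ) = 0.3750
v = R·ω = 0.3750·-2.0000 = -0.7500

v = -0.7500, ω = -2.0000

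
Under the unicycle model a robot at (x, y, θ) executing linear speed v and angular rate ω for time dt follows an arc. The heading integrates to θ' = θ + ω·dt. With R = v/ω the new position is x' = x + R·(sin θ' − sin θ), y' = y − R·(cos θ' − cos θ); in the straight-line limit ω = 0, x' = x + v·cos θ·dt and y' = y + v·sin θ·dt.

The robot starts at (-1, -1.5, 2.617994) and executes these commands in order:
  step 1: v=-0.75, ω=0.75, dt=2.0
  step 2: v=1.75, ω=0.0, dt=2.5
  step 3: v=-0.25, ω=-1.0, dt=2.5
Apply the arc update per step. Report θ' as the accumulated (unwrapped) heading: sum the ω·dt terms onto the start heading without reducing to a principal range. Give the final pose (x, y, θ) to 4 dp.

step 1: θ'=4.1180 (R=-1.0000) → pose (0.3285, -1.1940, 4.1180)
step 2: θ'=4.1180 (straight) → pose (-2.1215, -4.8186, 4.1180)
step 3: θ'=1.6180 (R=0.2500) → pose (-1.6647, -4.9468, 1.6180)

(-1.6647, -4.9468, 1.6180)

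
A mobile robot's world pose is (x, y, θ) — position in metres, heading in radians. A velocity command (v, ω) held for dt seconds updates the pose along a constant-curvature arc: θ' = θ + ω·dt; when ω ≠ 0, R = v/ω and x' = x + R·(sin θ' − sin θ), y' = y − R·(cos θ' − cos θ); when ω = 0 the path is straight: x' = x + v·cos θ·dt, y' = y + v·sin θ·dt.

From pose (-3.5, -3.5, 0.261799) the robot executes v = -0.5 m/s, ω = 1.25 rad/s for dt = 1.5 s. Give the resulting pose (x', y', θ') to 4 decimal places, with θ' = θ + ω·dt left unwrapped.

(-3.7341, -4.1009, 2.1368)

θ' = 0.2618 + 1.25·1.5 = 2.1368
R = v/ω = -0.5/1.25 = -0.4000
x' = -3.5 + -0.4000·(sin 2.1368 − sin 0.2618) = -3.7341
y' = -3.5 − -0.4000·(cos 2.1368 − cos 0.2618) = -4.1009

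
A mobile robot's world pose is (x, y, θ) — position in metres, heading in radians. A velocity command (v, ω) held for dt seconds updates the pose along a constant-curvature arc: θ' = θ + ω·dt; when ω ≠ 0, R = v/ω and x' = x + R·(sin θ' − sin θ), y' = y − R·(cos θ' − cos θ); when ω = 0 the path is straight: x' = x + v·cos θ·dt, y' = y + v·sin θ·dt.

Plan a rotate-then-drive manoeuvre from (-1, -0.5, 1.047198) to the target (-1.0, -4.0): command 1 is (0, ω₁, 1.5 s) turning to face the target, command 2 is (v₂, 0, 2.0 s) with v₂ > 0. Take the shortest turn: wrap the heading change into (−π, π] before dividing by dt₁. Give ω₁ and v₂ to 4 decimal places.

ω₁ = -1.7453, v₂ = 1.7500

heading to target = atan2(-4−-0.5, -1−-1) = -1.5708
Δθ = wrap(-1.5708 − 1.0472) = -2.6180; ω₁ = Δθ/dt₁ = -1.7453
distance = √((-1−-1)² + (-4−-0.5)²) = 3.5000; v₂ = distance/dt₂ = 1.7500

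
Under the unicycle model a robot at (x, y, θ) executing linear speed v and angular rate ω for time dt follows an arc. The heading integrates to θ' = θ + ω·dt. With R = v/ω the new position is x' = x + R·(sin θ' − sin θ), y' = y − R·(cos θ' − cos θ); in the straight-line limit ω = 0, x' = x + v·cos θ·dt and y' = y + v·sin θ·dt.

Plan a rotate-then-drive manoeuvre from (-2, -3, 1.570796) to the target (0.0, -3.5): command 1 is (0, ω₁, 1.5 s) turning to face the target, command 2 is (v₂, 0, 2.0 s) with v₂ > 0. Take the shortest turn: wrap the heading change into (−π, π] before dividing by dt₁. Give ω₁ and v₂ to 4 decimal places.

heading to target = atan2(-3.5−-3, 0−-2) = -0.2450
Δθ = wrap(-0.2450 − 1.5708) = -1.8158; ω₁ = Δθ/dt₁ = -1.2105
distance = √((0−-2)² + (-3.5−-3)²) = 2.0616; v₂ = distance/dt₂ = 1.0308

ω₁ = -1.2105, v₂ = 1.0308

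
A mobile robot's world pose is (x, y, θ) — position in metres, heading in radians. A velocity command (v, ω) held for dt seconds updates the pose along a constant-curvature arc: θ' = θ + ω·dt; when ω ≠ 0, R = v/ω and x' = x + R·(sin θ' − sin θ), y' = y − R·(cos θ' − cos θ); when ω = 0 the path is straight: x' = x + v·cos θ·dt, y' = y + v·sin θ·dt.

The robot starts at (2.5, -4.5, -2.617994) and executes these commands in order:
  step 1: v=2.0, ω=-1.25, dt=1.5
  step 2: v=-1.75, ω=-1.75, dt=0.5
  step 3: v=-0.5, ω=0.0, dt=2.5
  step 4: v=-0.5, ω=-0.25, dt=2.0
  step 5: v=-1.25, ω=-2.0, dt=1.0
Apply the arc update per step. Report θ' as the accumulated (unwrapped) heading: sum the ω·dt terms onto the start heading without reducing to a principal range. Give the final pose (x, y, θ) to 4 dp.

(-2.4627, -5.3109, -7.8680)

step 1: θ'=-4.4930 (R=-1.6000) → pose (0.1384, -3.4626, -4.4930)
step 2: θ'=-5.3680 (R=1.0000) → pose (-0.0450, -4.2899, -5.3680)
step 3: θ'=-5.3680 (straight) → pose (-0.8070, -5.2807, -5.3680)
step 4: θ'=-5.8680 (R=2.0000) → pose (-1.5857, -5.8915, -5.8680)
step 5: θ'=-7.8680 (R=0.6250) → pose (-2.4627, -5.3109, -7.8680)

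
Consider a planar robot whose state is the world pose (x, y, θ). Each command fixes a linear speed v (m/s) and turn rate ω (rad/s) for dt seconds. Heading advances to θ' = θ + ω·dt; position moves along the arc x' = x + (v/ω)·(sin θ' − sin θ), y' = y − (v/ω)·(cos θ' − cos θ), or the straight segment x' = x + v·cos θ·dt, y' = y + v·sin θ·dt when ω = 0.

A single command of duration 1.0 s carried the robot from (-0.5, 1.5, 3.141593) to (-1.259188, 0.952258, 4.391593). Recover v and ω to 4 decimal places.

v = 1.0000, ω = 1.2500

Δθ = 4.391593 − 3.141593 = 1.250000
ω = Δθ/dt = 1.250000/1.0 = 1.2500
R = Δx/(sin θ' − sin θ) = 0.8000
v = R·ω = 0.8000·1.2500 = 1.0000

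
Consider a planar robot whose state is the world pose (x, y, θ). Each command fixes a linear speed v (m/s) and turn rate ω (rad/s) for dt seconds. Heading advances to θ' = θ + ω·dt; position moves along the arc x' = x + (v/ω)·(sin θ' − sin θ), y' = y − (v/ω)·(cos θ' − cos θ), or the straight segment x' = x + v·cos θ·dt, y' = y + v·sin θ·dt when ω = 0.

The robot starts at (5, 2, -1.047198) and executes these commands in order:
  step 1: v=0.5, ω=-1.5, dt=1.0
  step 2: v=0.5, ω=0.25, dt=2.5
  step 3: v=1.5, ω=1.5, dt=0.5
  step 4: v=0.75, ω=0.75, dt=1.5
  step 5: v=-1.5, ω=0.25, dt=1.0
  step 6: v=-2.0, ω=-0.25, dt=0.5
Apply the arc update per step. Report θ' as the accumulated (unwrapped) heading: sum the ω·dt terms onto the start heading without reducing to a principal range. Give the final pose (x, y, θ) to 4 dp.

step 1: θ'=-2.5472 (R=-0.3333) → pose (4.8980, 1.5572, -2.5472)
step 2: θ'=-1.9222 (R=2.0000) → pose (4.1402, 0.5886, -1.9222)
step 3: θ'=-1.1722 (R=1.0000) → pose (4.1575, -0.1437, -1.1722)
step 4: θ'=-0.0472 (R=1.0000) → pose (5.0319, -0.7545, -0.0472)
step 5: θ'=0.2028 (R=-6.0000) → pose (3.5404, -0.8708, 0.2028)
step 6: θ'=0.0778 (R=8.0000) → pose (2.5508, -1.0105, 0.0778)

(2.5508, -1.0105, 0.0778)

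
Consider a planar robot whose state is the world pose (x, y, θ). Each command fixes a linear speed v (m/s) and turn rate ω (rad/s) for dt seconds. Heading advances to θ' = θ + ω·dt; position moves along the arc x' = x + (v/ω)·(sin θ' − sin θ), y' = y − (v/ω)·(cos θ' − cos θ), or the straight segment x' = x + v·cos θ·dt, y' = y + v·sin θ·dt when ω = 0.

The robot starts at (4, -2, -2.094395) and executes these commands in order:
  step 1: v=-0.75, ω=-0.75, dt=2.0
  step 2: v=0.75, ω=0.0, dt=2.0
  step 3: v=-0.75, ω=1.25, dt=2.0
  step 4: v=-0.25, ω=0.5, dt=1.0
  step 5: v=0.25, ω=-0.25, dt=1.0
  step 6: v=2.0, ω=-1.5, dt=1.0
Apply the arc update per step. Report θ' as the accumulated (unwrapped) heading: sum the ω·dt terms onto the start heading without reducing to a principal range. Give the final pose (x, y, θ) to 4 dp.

(4.7307, -1.9264, -2.3444)

step 1: θ'=-3.5944 (R=1.0000) → pose (5.3035, -1.6008, -3.5944)
step 2: θ'=-3.5944 (straight) → pose (3.9547, -0.9445, -3.5944)
step 3: θ'=-1.0944 (R=-0.6000) → pose (4.7504, -0.1299, -1.0944)
step 4: θ'=-0.5944 (R=-0.5000) → pose (4.5860, 0.0551, -0.5944)
step 5: θ'=-0.8444 (R=-1.0000) → pose (4.7736, -0.1092, -0.8444)
step 6: θ'=-2.3444 (R=-1.3333) → pose (4.7307, -1.9264, -2.3444)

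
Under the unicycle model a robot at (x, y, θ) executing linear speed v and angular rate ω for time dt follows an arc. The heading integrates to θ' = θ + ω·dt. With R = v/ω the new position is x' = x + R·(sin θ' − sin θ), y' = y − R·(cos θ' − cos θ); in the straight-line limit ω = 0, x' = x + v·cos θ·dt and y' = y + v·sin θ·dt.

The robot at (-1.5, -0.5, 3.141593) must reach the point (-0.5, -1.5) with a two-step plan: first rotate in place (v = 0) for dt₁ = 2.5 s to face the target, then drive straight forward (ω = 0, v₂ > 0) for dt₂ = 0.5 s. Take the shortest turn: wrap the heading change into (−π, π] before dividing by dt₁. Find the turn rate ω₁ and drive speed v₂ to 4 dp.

ω₁ = 0.9425, v₂ = 2.8284

heading to target = atan2(-1.5−-0.5, -0.5−-1.5) = -0.7854
Δθ = wrap(-0.7854 − 3.1416) = 2.3562; ω₁ = Δθ/dt₁ = 0.9425
distance = √((-0.5−-1.5)² + (-1.5−-0.5)²) = 1.4142; v₂ = distance/dt₂ = 2.8284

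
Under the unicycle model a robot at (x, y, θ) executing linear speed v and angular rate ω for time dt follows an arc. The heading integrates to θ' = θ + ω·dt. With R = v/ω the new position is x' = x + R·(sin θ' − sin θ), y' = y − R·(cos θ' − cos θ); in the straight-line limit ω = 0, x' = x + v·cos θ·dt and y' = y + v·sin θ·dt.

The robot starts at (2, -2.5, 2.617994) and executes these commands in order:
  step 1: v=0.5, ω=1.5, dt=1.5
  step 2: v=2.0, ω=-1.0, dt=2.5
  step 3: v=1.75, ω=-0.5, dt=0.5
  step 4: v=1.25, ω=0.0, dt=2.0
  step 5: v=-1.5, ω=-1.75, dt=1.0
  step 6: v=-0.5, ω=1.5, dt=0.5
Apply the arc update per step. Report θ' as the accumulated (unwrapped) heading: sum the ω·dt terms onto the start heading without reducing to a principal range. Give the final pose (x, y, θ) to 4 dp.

step 1: θ'=4.8680 (R=0.3333) → pose (1.5040, -2.8403, 4.8680)
step 2: θ'=2.3680 (R=-2.0000) → pose (-1.8692, -4.5811, 2.3680)
step 3: θ'=2.1180 (R=-3.5000) → pose (-2.4127, -3.8982, 2.1180)
step 4: θ'=2.1180 (straight) → pose (-3.7134, -1.7633, 2.1180)
step 5: θ'=0.3680 (R=0.8571) → pose (-4.1371, -3.0090, 0.3680)
step 6: θ'=1.1180 (R=-0.3333) → pose (-4.3169, -3.1742, 1.1180)

(-4.3169, -3.1742, 1.1180)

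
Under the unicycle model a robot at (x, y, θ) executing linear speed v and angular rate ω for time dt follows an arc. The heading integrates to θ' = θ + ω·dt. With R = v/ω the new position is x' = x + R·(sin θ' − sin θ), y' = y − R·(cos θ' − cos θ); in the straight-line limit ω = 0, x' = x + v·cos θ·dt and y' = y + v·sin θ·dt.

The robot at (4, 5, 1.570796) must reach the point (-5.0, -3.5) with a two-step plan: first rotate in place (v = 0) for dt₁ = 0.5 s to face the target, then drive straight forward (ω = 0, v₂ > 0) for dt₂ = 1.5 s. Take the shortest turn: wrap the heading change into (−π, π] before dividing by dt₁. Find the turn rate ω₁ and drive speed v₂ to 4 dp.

heading to target = atan2(-3.5−5, -5−4) = -2.3848
Δθ = wrap(-2.3848 − 1.5708) = 2.3276; ω₁ = Δθ/dt₁ = 4.6553
distance = √((-5−4)² + (-3.5−5)²) = 12.3794; v₂ = distance/dt₂ = 8.2529

ω₁ = 4.6553, v₂ = 8.2529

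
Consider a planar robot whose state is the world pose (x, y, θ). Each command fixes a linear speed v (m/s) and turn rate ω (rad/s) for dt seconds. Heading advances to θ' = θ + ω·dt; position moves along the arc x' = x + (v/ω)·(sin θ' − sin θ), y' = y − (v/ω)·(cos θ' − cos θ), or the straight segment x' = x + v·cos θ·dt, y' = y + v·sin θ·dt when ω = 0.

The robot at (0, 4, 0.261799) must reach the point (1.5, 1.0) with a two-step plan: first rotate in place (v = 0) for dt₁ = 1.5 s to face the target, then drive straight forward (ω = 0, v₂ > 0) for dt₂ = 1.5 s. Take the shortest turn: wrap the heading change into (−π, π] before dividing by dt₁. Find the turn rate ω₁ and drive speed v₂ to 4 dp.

heading to target = atan2(1−4, 1.5−0) = -1.1071
Δθ = wrap(-1.1071 − 0.2618) = -1.3689; ω₁ = Δθ/dt₁ = -0.9126
distance = √((1.5−0)² + (1−4)²) = 3.3541; v₂ = distance/dt₂ = 2.2361

ω₁ = -0.9126, v₂ = 2.2361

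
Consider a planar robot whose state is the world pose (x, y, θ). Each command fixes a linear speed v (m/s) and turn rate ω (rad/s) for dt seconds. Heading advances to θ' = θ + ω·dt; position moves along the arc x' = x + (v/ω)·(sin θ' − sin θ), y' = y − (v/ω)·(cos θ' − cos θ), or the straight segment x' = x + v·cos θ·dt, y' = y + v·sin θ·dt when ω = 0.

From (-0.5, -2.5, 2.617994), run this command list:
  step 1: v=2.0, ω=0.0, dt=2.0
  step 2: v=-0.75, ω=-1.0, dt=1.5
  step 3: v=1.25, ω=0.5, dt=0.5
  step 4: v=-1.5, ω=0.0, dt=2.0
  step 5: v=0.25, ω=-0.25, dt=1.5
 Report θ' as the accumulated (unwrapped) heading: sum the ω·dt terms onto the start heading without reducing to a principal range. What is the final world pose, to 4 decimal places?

(-3.9264, -3.4812, 0.9930)

step 1: θ'=2.6180 (straight) → pose (-3.9641, -0.5000, 2.6180)
step 2: θ'=1.1180 (R=0.7500) → pose (-3.6647, -1.4776, 1.1180)
step 3: θ'=1.3680 (R=2.5000) → pose (-3.4640, -0.8875, 1.3680)
step 4: θ'=1.3680 (straight) → pose (-4.0682, -3.8260, 1.3680)
step 5: θ'=0.9930 (R=-1.0000) → pose (-3.9264, -3.4812, 0.9930)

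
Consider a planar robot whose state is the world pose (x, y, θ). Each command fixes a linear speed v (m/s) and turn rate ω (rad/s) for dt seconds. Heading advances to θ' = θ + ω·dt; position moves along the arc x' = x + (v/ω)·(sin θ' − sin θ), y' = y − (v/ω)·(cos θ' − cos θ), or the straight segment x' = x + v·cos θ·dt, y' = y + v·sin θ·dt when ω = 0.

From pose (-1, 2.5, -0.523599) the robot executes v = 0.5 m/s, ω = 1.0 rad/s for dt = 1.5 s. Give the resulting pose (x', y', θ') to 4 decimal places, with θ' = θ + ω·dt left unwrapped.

(-0.3358, 2.6530, 0.9764)

θ' = -0.5236 + 1.0·1.5 = 0.9764
R = v/ω = 0.5/1.0 = 0.5000
x' = -1 + 0.5000·(sin 0.9764 − sin -0.5236) = -0.3358
y' = 2.5 − 0.5000·(cos 0.9764 − cos -0.5236) = 2.6530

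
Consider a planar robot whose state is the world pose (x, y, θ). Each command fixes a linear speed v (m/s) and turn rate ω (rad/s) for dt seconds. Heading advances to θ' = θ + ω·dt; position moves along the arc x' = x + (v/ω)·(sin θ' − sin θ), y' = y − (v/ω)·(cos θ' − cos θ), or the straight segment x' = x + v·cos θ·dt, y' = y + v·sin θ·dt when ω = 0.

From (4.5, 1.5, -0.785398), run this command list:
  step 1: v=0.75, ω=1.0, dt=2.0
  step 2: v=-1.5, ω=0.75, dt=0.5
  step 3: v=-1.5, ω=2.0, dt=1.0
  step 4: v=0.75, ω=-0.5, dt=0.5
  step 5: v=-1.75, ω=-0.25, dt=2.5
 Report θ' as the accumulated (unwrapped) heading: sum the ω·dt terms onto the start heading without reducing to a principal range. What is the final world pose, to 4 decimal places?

step 1: θ'=1.2146 (R=0.7500) → pose (5.7333, 1.7688, 1.2146)
step 2: θ'=1.5896 (R=-2.0000) → pose (5.6081, 1.0338, 1.5896)
step 3: θ'=3.5896 (R=-0.7500) → pose (6.6828, 0.3719, 3.5896)
step 4: θ'=3.3396 (R=-1.5000) → pose (6.3281, 0.2532, 3.3396)
step 5: θ'=2.7146 (R=7.0000) → pose (10.6041, -0.2385, 2.7146)

(10.6041, -0.2385, 2.7146)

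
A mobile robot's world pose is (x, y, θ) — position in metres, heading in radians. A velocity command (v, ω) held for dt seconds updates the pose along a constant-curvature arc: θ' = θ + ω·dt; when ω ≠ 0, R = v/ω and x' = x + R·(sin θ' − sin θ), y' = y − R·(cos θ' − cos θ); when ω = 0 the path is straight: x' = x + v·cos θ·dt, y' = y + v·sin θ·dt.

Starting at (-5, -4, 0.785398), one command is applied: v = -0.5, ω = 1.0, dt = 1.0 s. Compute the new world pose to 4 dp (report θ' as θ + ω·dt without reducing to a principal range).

(-5.1350, -4.4600, 1.7854)

θ' = 0.7854 + 1.0·1.0 = 1.7854
R = v/ω = -0.5/1.0 = -0.5000
x' = -5 + -0.5000·(sin 1.7854 − sin 0.7854) = -5.1350
y' = -4 − -0.5000·(cos 1.7854 − cos 0.7854) = -4.4600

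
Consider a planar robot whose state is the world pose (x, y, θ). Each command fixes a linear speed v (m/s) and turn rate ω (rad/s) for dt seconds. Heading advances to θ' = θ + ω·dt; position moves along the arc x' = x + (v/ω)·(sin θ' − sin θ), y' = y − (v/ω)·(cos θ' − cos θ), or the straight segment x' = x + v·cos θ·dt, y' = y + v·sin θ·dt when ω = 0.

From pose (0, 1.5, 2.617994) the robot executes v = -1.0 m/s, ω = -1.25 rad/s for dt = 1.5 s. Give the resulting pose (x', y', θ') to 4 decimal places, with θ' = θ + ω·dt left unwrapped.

(0.1412, 0.2180, 0.7430)

θ' = 2.6180 + -1.25·1.5 = 0.7430
R = v/ω = -1.0/-1.25 = 0.8000
x' = 0 + 0.8000·(sin 0.7430 − sin 2.6180) = 0.1412
y' = 1.5 − 0.8000·(cos 0.7430 − cos 2.6180) = 0.2180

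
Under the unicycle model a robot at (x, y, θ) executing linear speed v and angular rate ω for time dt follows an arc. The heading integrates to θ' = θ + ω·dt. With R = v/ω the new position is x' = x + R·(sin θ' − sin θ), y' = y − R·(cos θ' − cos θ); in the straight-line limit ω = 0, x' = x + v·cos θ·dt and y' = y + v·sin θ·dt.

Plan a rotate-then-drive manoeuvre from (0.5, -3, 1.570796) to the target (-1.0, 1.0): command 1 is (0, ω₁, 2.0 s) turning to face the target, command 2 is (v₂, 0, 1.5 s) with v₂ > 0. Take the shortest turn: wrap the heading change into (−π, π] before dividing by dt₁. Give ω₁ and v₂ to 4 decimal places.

ω₁ = 0.1794, v₂ = 2.8480

heading to target = atan2(1−-3, -1−0.5) = 1.9296
Δθ = wrap(1.9296 − 1.5708) = 0.3588; ω₁ = Δθ/dt₁ = 0.1794
distance = √((-1−0.5)² + (1−-3)²) = 4.2720; v₂ = distance/dt₂ = 2.8480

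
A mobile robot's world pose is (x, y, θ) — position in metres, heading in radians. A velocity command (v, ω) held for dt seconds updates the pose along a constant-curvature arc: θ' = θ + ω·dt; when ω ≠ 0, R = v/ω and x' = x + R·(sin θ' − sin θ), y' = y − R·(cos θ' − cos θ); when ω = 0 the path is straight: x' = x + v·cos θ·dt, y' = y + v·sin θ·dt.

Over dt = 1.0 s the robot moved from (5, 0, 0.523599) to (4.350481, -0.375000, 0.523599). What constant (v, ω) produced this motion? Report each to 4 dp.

Δθ = 0.523599 − 0.523599 = 0.000000
ω = Δθ/dt = 0.000000/1.0 = 0.0000
ω = 0 → v = (Δx·cos θ + Δy·sin θ)/dt = -0.7500

v = -0.7500, ω = 0.0000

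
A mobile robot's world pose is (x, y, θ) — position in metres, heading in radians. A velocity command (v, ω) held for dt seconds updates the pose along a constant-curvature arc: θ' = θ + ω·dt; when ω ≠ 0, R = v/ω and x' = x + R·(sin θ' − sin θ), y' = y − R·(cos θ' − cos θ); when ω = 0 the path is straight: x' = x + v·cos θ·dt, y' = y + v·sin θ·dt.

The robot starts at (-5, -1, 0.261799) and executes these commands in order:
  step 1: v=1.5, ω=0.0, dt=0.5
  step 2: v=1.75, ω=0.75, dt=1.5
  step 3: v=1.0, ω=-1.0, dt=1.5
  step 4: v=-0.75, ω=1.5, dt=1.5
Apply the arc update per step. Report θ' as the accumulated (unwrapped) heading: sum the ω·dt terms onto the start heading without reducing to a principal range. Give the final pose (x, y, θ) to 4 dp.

step 1: θ'=0.2618 (straight) → pose (-4.2756, -0.8059, 0.2618)
step 2: θ'=1.3868 (R=2.3333) → pose (-2.5855, 1.0210, 1.3868)
step 3: θ'=-0.1132 (R=-1.0000) → pose (-1.4894, 1.8317, -0.1132)
step 4: θ'=2.1368 (R=-0.5000) → pose (-1.9679, 1.0667, 2.1368)

(-1.9679, 1.0667, 2.1368)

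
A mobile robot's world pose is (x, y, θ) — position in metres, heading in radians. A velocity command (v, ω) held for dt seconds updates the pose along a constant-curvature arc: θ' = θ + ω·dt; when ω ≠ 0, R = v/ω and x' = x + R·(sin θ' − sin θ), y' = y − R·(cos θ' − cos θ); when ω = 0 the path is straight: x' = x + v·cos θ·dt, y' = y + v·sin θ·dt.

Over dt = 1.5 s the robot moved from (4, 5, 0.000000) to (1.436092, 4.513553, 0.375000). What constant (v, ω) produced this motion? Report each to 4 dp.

Δθ = 0.375000 − 0.000000 = 0.375000
ω = Δθ/dt = 0.375000/1.5 = 0.2500
R = Δx/(sin θ' − sin θ) = -7.0000
v = R·ω = -7.0000·0.2500 = -1.7500

v = -1.7500, ω = 0.2500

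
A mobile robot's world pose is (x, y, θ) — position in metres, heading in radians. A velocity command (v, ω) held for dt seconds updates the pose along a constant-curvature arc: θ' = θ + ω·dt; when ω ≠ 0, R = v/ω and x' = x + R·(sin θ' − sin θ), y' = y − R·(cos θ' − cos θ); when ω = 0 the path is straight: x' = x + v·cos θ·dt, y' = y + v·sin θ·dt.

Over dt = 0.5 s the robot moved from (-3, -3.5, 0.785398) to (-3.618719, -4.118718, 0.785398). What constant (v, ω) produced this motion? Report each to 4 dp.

Δθ = 0.785398 − 0.785398 = 0.000000
ω = Δθ/dt = 0.000000/0.5 = 0.0000
ω = 0 → v = (Δx·cos θ + Δy·sin θ)/dt = -1.7500

v = -1.7500, ω = 0.0000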